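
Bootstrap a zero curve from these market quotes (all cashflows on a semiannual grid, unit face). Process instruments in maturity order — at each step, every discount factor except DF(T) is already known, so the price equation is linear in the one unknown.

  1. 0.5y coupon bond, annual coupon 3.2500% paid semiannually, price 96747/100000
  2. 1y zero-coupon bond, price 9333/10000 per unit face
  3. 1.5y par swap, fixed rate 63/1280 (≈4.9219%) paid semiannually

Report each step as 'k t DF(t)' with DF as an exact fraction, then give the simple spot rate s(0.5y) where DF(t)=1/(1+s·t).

1 1/2 119/125
2 1 9333/10000
3 3/2 9307/10000
s(0.5y) = (1/(119/125) − 1)/(1/2) = 12/119 ≈ 10.0840%

step 1 [0.5y] bond c/2=13/800: DF=(96747/100000 − 13/800·(0))/(1+13/800) = 119/125 ≈ 0.952000
step 2 [1y] zero: DF = P = 9333/10000 ≈ 0.933300
step 3 [1.5y] swap r/2=63/2560: DF=(1 − 63/2560·(0.952000+0.933300))/(1+63/2560) = 9307/10000 ≈ 0.930700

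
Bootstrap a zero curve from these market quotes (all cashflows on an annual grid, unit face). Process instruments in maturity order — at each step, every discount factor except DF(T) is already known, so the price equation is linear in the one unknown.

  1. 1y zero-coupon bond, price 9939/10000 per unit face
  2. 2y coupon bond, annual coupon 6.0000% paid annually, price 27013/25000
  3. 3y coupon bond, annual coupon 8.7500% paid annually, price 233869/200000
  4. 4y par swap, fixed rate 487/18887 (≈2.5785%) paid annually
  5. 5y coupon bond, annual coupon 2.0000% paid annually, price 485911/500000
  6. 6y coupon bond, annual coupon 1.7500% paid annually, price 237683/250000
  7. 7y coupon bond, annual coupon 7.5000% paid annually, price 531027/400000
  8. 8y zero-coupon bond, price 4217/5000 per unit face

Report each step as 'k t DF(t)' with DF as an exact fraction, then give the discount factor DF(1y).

1 1 9939/10000
2 2 9631/10000
3 3 4589/5000
4 4 4513/5000
5 5 8787/10000
6 6 8543/10000
7 7 1701/2000
8 8 4217/5000
DF(1y) = 9939/10000 ≈ 0.993900

step 1 [1y] zero: DF = P = 9939/10000 ≈ 0.993900
step 2 [2y] bond c/1=3/50: DF=(27013/25000 − 3/50·(0.993900))/(1+3/50) = 9631/10000 ≈ 0.963100
step 3 [3y] bond c/1=7/80: DF=(233869/200000 − 7/80·(0.993900+0.963100))/(1+7/80) = 4589/5000 ≈ 0.917800
step 4 [4y] swap r/1=487/18887: DF=(1 − 487/18887·(0.993900+0.963100+0.917800))/(1+487/18887) = 4513/5000 ≈ 0.902600
step 5 [5y] bond c/1=1/50: DF=(485911/500000 − 1/50·(0.993900+0.963100+0.917800+0.902600))/(1+1/50) = 8787/10000 ≈ 0.878700
step 6 [6y] bond c/1=7/400: DF=(237683/250000 − 7/400·(0.993900+0.963100+0.917800+0.902600+0.878700))/(1+7/400) = 8543/10000 ≈ 0.854300
step 7 [7y] bond c/1=3/40: DF=(531027/400000 − 3/40·(0.993900+0.963100+0.917800+0.902600+0.878700+0.854300))/(1+3/40) = 1701/2000 ≈ 0.850500
step 8 [8y] zero: DF = P = 4217/5000 ≈ 0.843400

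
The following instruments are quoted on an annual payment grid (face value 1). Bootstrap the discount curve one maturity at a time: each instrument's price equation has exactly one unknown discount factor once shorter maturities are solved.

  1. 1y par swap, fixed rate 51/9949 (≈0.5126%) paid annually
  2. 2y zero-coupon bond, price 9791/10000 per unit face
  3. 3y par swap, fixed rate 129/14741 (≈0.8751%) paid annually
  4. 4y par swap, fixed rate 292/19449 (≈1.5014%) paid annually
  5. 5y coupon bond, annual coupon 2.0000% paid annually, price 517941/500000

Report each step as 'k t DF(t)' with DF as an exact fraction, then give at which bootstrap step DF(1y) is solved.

step 1 [1y] swap r/1=51/9949: DF=(1 − 51/9949·(0))/(1+51/9949) = 9949/10000 ≈ 0.994900
step 2 [2y] zero: DF = P = 9791/10000 ≈ 0.979100
step 3 [3y] swap r/1=129/14741: DF=(1 − 129/14741·(0.994900+0.979100))/(1+129/14741) = 4871/5000 ≈ 0.974200
step 4 [4y] swap r/1=292/19449: DF=(1 − 292/19449·(0.994900+0.979100+0.974200))/(1+292/19449) = 1177/1250 ≈ 0.941600
step 5 [5y] bond c/1=1/50: DF=(517941/500000 − 1/50·(0.994900+0.979100+0.974200+0.941600))/(1+1/50) = 9393/10000 ≈ 0.939300

1 1 9949/10000
2 2 9791/10000
3 3 4871/5000
4 4 1177/1250
5 5 9393/10000
DF(1y) is solved at step 1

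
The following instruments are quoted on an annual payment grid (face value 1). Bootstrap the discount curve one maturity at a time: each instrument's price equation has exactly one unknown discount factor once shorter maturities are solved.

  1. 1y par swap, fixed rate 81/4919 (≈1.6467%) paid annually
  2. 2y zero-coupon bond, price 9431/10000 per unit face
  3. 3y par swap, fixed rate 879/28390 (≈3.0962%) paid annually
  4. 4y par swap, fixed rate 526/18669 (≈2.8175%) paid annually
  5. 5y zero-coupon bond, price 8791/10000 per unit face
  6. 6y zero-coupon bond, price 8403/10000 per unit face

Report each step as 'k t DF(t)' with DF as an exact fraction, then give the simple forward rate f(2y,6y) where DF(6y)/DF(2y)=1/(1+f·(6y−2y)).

step 1 [1y] swap r/1=81/4919: DF=(1 − 81/4919·(0))/(1+81/4919) = 4919/5000 ≈ 0.983800
step 2 [2y] zero: DF = P = 9431/10000 ≈ 0.943100
step 3 [3y] swap r/1=879/28390: DF=(1 − 879/28390·(0.983800+0.943100))/(1+879/28390) = 9121/10000 ≈ 0.912100
step 4 [4y] swap r/1=526/18669: DF=(1 − 526/18669·(0.983800+0.943100+0.912100))/(1+526/18669) = 2237/2500 ≈ 0.894800
step 5 [5y] zero: DF = P = 8791/10000 ≈ 0.879100
step 6 [6y] zero: DF = P = 8403/10000 ≈ 0.840300

1 1 4919/5000
2 2 9431/10000
3 3 9121/10000
4 4 2237/2500
5 5 8791/10000
6 6 8403/10000
f(2y,6y) = ((9431/10000)/(8403/10000) − 1)/(4) = 257/8403 ≈ 3.0584%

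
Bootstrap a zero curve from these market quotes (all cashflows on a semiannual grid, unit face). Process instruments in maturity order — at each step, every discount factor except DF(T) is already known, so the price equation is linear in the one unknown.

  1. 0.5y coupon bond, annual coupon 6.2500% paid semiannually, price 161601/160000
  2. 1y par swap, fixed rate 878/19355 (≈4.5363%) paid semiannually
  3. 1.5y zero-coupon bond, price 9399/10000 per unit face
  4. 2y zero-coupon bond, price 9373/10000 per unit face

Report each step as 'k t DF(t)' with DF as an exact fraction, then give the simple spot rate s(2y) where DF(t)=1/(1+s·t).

1 1/2 4897/5000
2 1 9561/10000
3 3/2 9399/10000
4 2 9373/10000
s(2y) = (1/(9373/10000) − 1)/(2) = 627/18746 ≈ 3.3447%

step 1 [0.5y] bond c/2=1/32: DF=(161601/160000 − 1/32·(0))/(1+1/32) = 4897/5000 ≈ 0.979400
step 2 [1y] swap r/2=439/19355: DF=(1 − 439/19355·(0.979400))/(1+439/19355) = 9561/10000 ≈ 0.956100
step 3 [1.5y] zero: DF = P = 9399/10000 ≈ 0.939900
step 4 [2y] zero: DF = P = 9373/10000 ≈ 0.937300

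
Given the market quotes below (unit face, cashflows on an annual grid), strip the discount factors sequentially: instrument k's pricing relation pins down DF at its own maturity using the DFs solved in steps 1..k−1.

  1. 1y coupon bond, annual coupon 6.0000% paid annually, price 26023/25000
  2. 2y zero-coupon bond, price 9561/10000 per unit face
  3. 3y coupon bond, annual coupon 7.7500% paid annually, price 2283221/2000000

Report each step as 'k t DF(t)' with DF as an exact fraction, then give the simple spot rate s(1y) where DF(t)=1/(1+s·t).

1 1 491/500
2 2 9561/10000
3 3 9201/10000
s(1y) = (1/(491/500) − 1)/(1) = 9/491 ≈ 1.8330%

step 1 [1y] bond c/1=3/50: DF=(26023/25000 − 3/50·(0))/(1+3/50) = 491/500 ≈ 0.982000
step 2 [2y] zero: DF = P = 9561/10000 ≈ 0.956100
step 3 [3y] bond c/1=31/400: DF=(2283221/2000000 − 31/400·(0.982000+0.956100))/(1+31/400) = 9201/10000 ≈ 0.920100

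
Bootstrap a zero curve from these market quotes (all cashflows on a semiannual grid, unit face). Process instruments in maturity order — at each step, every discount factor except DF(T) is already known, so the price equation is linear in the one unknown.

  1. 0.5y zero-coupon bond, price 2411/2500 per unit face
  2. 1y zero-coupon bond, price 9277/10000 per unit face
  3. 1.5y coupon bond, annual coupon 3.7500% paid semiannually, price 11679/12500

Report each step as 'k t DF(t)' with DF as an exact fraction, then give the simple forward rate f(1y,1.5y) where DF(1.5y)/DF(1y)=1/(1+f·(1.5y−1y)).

1 1/2 2411/2500
2 1 9277/10000
3 3/2 8823/10000
f(1y,1.5y) = ((9277/10000)/(8823/10000) − 1)/(1/2) = 908/8823 ≈ 10.2913%

step 1 [0.5y] zero: DF = P = 2411/2500 ≈ 0.964400
step 2 [1y] zero: DF = P = 9277/10000 ≈ 0.927700
step 3 [1.5y] bond c/2=3/160: DF=(11679/12500 − 3/160·(0.964400+0.927700))/(1+3/160) = 8823/10000 ≈ 0.882300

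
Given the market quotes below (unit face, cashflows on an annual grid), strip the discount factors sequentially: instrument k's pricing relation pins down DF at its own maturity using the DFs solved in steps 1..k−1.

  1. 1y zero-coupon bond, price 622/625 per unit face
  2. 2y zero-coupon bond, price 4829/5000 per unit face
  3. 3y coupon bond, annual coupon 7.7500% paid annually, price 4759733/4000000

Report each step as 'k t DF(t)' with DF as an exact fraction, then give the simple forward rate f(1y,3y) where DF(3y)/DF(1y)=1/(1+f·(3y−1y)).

step 1 [1y] zero: DF = P = 622/625 ≈ 0.995200
step 2 [2y] zero: DF = P = 4829/5000 ≈ 0.965800
step 3 [3y] bond c/1=31/400: DF=(4759733/4000000 − 31/400·(0.995200+0.965800))/(1+31/400) = 9633/10000 ≈ 0.963300

1 1 622/625
2 2 4829/5000
3 3 9633/10000
f(1y,3y) = ((622/625)/(9633/10000) − 1)/(2) = 319/19266 ≈ 1.6558%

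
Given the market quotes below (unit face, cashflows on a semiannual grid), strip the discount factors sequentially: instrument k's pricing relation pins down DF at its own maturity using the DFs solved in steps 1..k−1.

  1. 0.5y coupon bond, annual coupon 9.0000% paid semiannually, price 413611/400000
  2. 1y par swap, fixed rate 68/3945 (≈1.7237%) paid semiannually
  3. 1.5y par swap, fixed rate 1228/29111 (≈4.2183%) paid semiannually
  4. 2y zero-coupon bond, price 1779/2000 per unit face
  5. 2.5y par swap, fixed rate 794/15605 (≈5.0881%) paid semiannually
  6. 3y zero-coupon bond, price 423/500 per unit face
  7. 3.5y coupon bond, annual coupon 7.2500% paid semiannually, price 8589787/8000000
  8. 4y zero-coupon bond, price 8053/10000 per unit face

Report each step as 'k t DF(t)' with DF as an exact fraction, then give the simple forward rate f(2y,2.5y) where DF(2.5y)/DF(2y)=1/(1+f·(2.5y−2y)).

step 1 [0.5y] bond c/2=9/200: DF=(413611/400000 − 9/200·(0))/(1+9/200) = 1979/2000 ≈ 0.989500
step 2 [1y] swap r/2=34/3945: DF=(1 − 34/3945·(0.989500))/(1+34/3945) = 983/1000 ≈ 0.983000
step 3 [1.5y] swap r/2=614/29111: DF=(1 − 614/29111·(0.989500+0.983000))/(1+614/29111) = 4693/5000 ≈ 0.938600
step 4 [2y] zero: DF = P = 1779/2000 ≈ 0.889500
step 5 [2.5y] swap r/2=397/15605: DF=(1 − 397/15605·(0.989500+0.983000+0.938600+0.889500))/(1+397/15605) = 8809/10000 ≈ 0.880900
step 6 [3y] zero: DF = P = 423/500 ≈ 0.846000
step 7 [3.5y] bond c/2=29/800: DF=(8589787/8000000 − 29/800·(0.989500+0.983000+0.938600+0.889500+0.880900+0.846000))/(1+29/800) = 2107/2500 ≈ 0.842800
step 8 [4y] zero: DF = P = 8053/10000 ≈ 0.805300

1 1/2 1979/2000
2 1 983/1000
3 3/2 4693/5000
4 2 1779/2000
5 5/2 8809/10000
6 3 423/500
7 7/2 2107/2500
8 4 8053/10000
f(2y,2.5y) = ((1779/2000)/(8809/10000) − 1)/(1/2) = 172/8809 ≈ 1.9525%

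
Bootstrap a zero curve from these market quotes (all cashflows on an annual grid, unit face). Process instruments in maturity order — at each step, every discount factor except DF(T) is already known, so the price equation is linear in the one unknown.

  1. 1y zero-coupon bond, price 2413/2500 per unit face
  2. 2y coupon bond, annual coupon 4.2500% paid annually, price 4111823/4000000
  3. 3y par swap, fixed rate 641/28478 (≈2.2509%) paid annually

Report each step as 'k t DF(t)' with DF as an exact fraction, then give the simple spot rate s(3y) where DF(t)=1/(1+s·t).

1 1 2413/2500
2 2 9467/10000
3 3 9359/10000
s(3y) = (1/(9359/10000) − 1)/(3) = 641/28077 ≈ 2.2830%

step 1 [1y] zero: DF = P = 2413/2500 ≈ 0.965200
step 2 [2y] bond c/1=17/400: DF=(4111823/4000000 − 17/400·(0.965200))/(1+17/400) = 9467/10000 ≈ 0.946700
step 3 [3y] swap r/1=641/28478: DF=(1 − 641/28478·(0.965200+0.946700))/(1+641/28478) = 9359/10000 ≈ 0.935900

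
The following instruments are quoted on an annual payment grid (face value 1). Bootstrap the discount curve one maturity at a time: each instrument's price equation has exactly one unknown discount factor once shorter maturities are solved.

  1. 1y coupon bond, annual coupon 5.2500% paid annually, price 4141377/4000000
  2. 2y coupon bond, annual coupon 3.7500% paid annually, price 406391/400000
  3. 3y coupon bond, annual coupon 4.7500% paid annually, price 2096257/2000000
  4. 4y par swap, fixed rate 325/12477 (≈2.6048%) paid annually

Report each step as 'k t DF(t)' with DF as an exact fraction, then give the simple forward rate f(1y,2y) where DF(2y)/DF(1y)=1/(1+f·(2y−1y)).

1 1 9837/10000
2 2 9437/10000
3 3 2283/2500
4 4 361/400
f(1y,2y) = ((9837/10000)/(9437/10000) − 1)/(1) = 400/9437 ≈ 4.2386%

step 1 [1y] bond c/1=21/400: DF=(4141377/4000000 − 21/400·(0))/(1+21/400) = 9837/10000 ≈ 0.983700
step 2 [2y] bond c/1=3/80: DF=(406391/400000 − 3/80·(0.983700))/(1+3/80) = 9437/10000 ≈ 0.943700
step 3 [3y] bond c/1=19/400: DF=(2096257/2000000 − 19/400·(0.983700+0.943700))/(1+19/400) = 2283/2500 ≈ 0.913200
step 4 [4y] swap r/1=325/12477: DF=(1 − 325/12477·(0.983700+0.943700+0.913200))/(1+325/12477) = 361/400 ≈ 0.902500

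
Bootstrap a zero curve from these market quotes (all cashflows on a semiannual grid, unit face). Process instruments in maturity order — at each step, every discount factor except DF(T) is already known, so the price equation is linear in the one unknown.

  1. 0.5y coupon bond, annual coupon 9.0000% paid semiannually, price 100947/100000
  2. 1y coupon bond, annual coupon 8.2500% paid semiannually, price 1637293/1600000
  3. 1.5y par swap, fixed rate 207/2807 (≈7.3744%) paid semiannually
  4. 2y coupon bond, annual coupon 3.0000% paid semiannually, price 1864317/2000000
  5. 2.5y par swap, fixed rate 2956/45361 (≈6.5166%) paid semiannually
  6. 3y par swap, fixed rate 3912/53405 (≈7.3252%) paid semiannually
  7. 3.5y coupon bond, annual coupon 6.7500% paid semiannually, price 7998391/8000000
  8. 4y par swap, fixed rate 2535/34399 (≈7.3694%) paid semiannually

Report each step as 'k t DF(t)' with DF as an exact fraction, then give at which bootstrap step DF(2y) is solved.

step 1 [0.5y] bond c/2=9/200: DF=(100947/100000 − 9/200·(0))/(1+9/200) = 483/500 ≈ 0.966000
step 2 [1y] bond c/2=33/800: DF=(1637293/1600000 − 33/800·(0.966000))/(1+33/800) = 1889/2000 ≈ 0.944500
step 3 [1.5y] swap r/2=207/5614: DF=(1 − 207/5614·(0.966000+0.944500))/(1+207/5614) = 1793/2000 ≈ 0.896500
step 4 [2y] bond c/2=3/200: DF=(1864317/2000000 − 3/200·(0.966000+0.944500+0.896500))/(1+3/200) = 8769/10000 ≈ 0.876900
step 5 [2.5y] swap r/2=1478/45361: DF=(1 − 1478/45361·(0.966000+0.944500+0.896500+0.876900))/(1+1478/45361) = 4261/5000 ≈ 0.852200
step 6 [3y] swap r/2=1956/53405: DF=(1 − 1956/53405·(0.966000+0.944500+0.896500+0.876900+0.852200))/(1+1956/53405) = 2011/2500 ≈ 0.804400
step 7 [3.5y] bond c/2=27/800: DF=(7998391/8000000 − 27/800·(0.966000+0.944500+0.896500+0.876900+0.852200+0.804400))/(1+27/800) = 991/1250 ≈ 0.792800
step 8 [4y] swap r/2=2535/68798: DF=(1 − 2535/68798·(0.966000+0.944500+0.896500+0.876900+0.852200+0.804400+0.792800))/(1+2535/68798) = 1493/2000 ≈ 0.746500

1 1/2 483/500
2 1 1889/2000
3 3/2 1793/2000
4 2 8769/10000
5 5/2 4261/5000
6 3 2011/2500
7 7/2 991/1250
8 4 1493/2000
DF(2y) is solved at step 4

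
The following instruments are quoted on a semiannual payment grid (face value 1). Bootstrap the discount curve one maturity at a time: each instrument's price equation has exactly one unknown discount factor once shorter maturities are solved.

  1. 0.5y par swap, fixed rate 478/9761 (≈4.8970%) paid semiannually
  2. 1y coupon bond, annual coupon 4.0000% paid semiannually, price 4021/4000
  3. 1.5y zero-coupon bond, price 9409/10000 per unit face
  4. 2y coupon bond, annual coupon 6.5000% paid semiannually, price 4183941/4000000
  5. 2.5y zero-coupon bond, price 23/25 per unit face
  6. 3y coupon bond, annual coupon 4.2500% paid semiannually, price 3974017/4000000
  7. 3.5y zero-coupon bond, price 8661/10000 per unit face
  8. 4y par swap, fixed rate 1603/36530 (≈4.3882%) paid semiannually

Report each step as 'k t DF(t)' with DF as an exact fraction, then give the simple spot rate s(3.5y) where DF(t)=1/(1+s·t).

step 1 [0.5y] swap r/2=239/9761: DF=(1 − 239/9761·(0))/(1+239/9761) = 9761/10000 ≈ 0.976100
step 2 [1y] bond c/2=1/50: DF=(4021/4000 − 1/50·(0.976100))/(1+1/50) = 604/625 ≈ 0.966400
step 3 [1.5y] zero: DF = P = 9409/10000 ≈ 0.940900
step 4 [2y] bond c/2=13/400: DF=(4183941/4000000 − 13/400·(0.976100+0.966400+0.940900))/(1+13/400) = 9223/10000 ≈ 0.922300
step 5 [2.5y] zero: DF = P = 23/25 ≈ 0.920000
step 6 [3y] bond c/2=17/800: DF=(3974017/4000000 − 17/800·(0.976100+0.966400+0.940900+0.922300+0.920000))/(1+17/800) = 1749/2000 ≈ 0.874500
step 7 [3.5y] zero: DF = P = 8661/10000 ≈ 0.866100
step 8 [4y] swap r/2=1603/73060: DF=(1 − 1603/73060·(0.976100+0.966400+0.940900+0.922300+0.920000+0.874500+0.866100))/(1+1603/73060) = 8397/10000 ≈ 0.839700

1 1/2 9761/10000
2 1 604/625
3 3/2 9409/10000
4 2 9223/10000
5 5/2 23/25
6 3 1749/2000
7 7/2 8661/10000
8 4 8397/10000
s(3.5y) = (1/(8661/10000) − 1)/(7/2) = 2678/60627 ≈ 4.4172%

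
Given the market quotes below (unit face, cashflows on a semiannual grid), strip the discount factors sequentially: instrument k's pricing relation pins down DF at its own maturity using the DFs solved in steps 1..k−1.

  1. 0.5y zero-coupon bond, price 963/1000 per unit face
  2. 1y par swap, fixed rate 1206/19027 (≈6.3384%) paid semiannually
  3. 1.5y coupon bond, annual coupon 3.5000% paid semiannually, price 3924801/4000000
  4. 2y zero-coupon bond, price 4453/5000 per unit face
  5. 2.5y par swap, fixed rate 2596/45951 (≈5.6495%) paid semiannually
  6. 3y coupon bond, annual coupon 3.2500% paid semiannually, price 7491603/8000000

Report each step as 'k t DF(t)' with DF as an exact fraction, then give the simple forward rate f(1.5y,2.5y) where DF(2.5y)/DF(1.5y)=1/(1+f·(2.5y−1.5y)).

1 1/2 963/1000
2 1 9397/10000
3 3/2 2329/2500
4 2 4453/5000
5 5/2 4351/5000
6 3 106/125
f(1.5y,2.5y) = ((2329/2500)/(4351/5000) − 1)/(1) = 307/4351 ≈ 7.0558%

step 1 [0.5y] zero: DF = P = 963/1000 ≈ 0.963000
step 2 [1y] swap r/2=603/19027: DF=(1 − 603/19027·(0.963000))/(1+603/19027) = 9397/10000 ≈ 0.939700
step 3 [1.5y] bond c/2=7/400: DF=(3924801/4000000 − 7/400·(0.963000+0.939700))/(1+7/400) = 2329/2500 ≈ 0.931600
step 4 [2y] zero: DF = P = 4453/5000 ≈ 0.890600
step 5 [2.5y] swap r/2=1298/45951: DF=(1 − 1298/45951·(0.963000+0.939700+0.931600+0.890600))/(1+1298/45951) = 4351/5000 ≈ 0.870200
step 6 [3y] bond c/2=13/800: DF=(7491603/8000000 − 13/800·(0.963000+0.939700+0.931600+0.890600+0.870200))/(1+13/800) = 106/125 ≈ 0.848000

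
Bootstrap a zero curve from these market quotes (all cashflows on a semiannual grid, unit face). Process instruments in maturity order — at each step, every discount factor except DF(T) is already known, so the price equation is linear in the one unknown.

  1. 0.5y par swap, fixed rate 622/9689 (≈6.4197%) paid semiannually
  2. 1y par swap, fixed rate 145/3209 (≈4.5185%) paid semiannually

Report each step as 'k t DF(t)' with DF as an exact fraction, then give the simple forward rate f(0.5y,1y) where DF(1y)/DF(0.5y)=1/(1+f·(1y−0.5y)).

1 1/2 9689/10000
2 1 1913/2000
f(0.5y,1y) = ((9689/10000)/(1913/2000) − 1)/(1/2) = 248/9565 ≈ 2.5928%

step 1 [0.5y] swap r/2=311/9689: DF=(1 − 311/9689·(0))/(1+311/9689) = 9689/10000 ≈ 0.968900
step 2 [1y] swap r/2=145/6418: DF=(1 − 145/6418·(0.968900))/(1+145/6418) = 1913/2000 ≈ 0.956500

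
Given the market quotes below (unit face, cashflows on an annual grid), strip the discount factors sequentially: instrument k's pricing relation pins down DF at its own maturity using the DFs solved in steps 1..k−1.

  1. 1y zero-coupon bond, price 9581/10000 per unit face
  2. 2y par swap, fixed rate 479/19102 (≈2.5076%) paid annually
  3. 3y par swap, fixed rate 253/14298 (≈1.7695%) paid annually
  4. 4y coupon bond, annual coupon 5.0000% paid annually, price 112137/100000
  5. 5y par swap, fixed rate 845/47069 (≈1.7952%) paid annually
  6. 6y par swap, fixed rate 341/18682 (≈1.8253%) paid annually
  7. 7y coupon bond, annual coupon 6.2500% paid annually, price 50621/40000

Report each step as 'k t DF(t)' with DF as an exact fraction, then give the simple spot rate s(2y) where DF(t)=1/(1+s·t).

1 1 9581/10000
2 2 9521/10000
3 3 4747/5000
4 4 4659/5000
5 5 1831/2000
6 6 8977/10000
7 7 4307/5000
s(2y) = (1/(9521/10000) − 1)/(2) = 479/19042 ≈ 2.5155%

step 1 [1y] zero: DF = P = 9581/10000 ≈ 0.958100
step 2 [2y] swap r/1=479/19102: DF=(1 − 479/19102·(0.958100))/(1+479/19102) = 9521/10000 ≈ 0.952100
step 3 [3y] swap r/1=253/14298: DF=(1 − 253/14298·(0.958100+0.952100))/(1+253/14298) = 4747/5000 ≈ 0.949400
step 4 [4y] bond c/1=1/20: DF=(112137/100000 − 1/20·(0.958100+0.952100+0.949400))/(1+1/20) = 4659/5000 ≈ 0.931800
step 5 [5y] swap r/1=845/47069: DF=(1 − 845/47069·(0.958100+0.952100+0.949400+0.931800))/(1+845/47069) = 1831/2000 ≈ 0.915500
step 6 [6y] swap r/1=341/18682: DF=(1 − 341/18682·(0.958100+0.952100+0.949400+0.931800+0.915500))/(1+341/18682) = 8977/10000 ≈ 0.897700
step 7 [7y] bond c/1=1/16: DF=(50621/40000 − 1/16·(0.958100+0.952100+0.949400+0.931800+0.915500+0.897700))/(1+1/16) = 4307/5000 ≈ 0.861400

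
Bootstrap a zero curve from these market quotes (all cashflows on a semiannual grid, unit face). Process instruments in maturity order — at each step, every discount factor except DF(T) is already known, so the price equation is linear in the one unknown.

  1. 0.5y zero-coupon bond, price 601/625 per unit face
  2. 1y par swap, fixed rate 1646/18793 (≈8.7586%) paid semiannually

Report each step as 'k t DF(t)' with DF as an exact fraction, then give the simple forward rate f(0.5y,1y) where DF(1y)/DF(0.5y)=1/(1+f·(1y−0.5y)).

step 1 [0.5y] zero: DF = P = 601/625 ≈ 0.961600
step 2 [1y] swap r/2=823/18793: DF=(1 − 823/18793·(0.961600))/(1+823/18793) = 9177/10000 ≈ 0.917700

1 1/2 601/625
2 1 9177/10000
f(0.5y,1y) = ((601/625)/(9177/10000) − 1)/(1/2) = 878/9177 ≈ 9.5674%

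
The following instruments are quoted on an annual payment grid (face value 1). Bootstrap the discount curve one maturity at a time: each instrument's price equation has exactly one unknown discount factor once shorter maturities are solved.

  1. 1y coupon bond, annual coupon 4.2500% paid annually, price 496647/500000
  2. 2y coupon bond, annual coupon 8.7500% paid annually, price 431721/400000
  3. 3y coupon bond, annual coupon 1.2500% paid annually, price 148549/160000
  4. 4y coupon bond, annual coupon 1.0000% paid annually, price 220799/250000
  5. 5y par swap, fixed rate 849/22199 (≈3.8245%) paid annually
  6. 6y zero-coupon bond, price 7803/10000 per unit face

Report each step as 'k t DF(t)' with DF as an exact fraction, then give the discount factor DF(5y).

step 1 [1y] bond c/1=17/400: DF=(496647/500000 − 17/400·(0))/(1+17/400) = 1191/1250 ≈ 0.952800
step 2 [2y] bond c/1=7/80: DF=(431721/400000 − 7/80·(0.952800))/(1+7/80) = 4579/5000 ≈ 0.915800
step 3 [3y] bond c/1=1/80: DF=(148549/160000 − 1/80·(0.952800+0.915800))/(1+1/80) = 8939/10000 ≈ 0.893900
step 4 [4y] bond c/1=1/100: DF=(220799/250000 − 1/100·(0.952800+0.915800+0.893900))/(1+1/100) = 8471/10000 ≈ 0.847100
step 5 [5y] swap r/1=849/22199: DF=(1 − 849/22199·(0.952800+0.915800+0.893900+0.847100))/(1+849/22199) = 4151/5000 ≈ 0.830200
step 6 [6y] zero: DF = P = 7803/10000 ≈ 0.780300

1 1 1191/1250
2 2 4579/5000
3 3 8939/10000
4 4 8471/10000
5 5 4151/5000
6 6 7803/10000
DF(5y) = 4151/5000 ≈ 0.830200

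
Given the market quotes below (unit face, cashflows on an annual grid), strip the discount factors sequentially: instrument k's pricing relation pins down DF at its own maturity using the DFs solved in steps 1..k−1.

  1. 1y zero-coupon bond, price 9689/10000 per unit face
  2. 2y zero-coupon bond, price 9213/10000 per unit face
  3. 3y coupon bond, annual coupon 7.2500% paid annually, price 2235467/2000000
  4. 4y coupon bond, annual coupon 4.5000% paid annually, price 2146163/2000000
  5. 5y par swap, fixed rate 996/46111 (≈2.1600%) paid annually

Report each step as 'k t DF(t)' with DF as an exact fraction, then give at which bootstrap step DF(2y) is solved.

1 1 9689/10000
2 2 9213/10000
3 3 1143/1250
4 4 9061/10000
5 5 2251/2500
DF(2y) is solved at step 2

step 1 [1y] zero: DF = P = 9689/10000 ≈ 0.968900
step 2 [2y] zero: DF = P = 9213/10000 ≈ 0.921300
step 3 [3y] bond c/1=29/400: DF=(2235467/2000000 − 29/400·(0.968900+0.921300))/(1+29/400) = 1143/1250 ≈ 0.914400
step 4 [4y] bond c/1=9/200: DF=(2146163/2000000 − 9/200·(0.968900+0.921300+0.914400))/(1+9/200) = 9061/10000 ≈ 0.906100
step 5 [5y] swap r/1=996/46111: DF=(1 − 996/46111·(0.968900+0.921300+0.914400+0.906100))/(1+996/46111) = 2251/2500 ≈ 0.900400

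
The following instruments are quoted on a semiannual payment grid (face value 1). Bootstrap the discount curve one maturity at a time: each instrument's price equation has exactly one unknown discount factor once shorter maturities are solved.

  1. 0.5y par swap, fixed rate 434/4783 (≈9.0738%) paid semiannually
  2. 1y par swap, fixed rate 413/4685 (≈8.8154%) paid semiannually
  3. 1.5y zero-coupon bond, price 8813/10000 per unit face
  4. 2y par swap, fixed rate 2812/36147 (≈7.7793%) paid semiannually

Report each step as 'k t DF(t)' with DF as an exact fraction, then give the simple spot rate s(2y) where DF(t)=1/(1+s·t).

step 1 [0.5y] swap r/2=217/4783: DF=(1 − 217/4783·(0))/(1+217/4783) = 4783/5000 ≈ 0.956600
step 2 [1y] swap r/2=413/9370: DF=(1 − 413/9370·(0.956600))/(1+413/9370) = 4587/5000 ≈ 0.917400
step 3 [1.5y] zero: DF = P = 8813/10000 ≈ 0.881300
step 4 [2y] swap r/2=1406/36147: DF=(1 − 1406/36147·(0.956600+0.917400+0.881300))/(1+1406/36147) = 4297/5000 ≈ 0.859400

1 1/2 4783/5000
2 1 4587/5000
3 3/2 8813/10000
4 2 4297/5000
s(2y) = (1/(4297/5000) − 1)/(2) = 703/8594 ≈ 8.1801%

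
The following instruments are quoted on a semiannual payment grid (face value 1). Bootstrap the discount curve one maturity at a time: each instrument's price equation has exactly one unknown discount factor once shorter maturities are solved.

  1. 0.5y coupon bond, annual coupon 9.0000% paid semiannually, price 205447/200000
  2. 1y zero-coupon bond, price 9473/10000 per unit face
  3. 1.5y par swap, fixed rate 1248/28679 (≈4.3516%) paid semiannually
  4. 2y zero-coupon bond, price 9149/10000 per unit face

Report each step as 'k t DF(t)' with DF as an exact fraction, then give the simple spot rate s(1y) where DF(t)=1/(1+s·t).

1 1/2 983/1000
2 1 9473/10000
3 3/2 586/625
4 2 9149/10000
s(1y) = (1/(9473/10000) − 1)/(1) = 527/9473 ≈ 5.5632%

step 1 [0.5y] bond c/2=9/200: DF=(205447/200000 − 9/200·(0))/(1+9/200) = 983/1000 ≈ 0.983000
step 2 [1y] zero: DF = P = 9473/10000 ≈ 0.947300
step 3 [1.5y] swap r/2=624/28679: DF=(1 − 624/28679·(0.983000+0.947300))/(1+624/28679) = 586/625 ≈ 0.937600
step 4 [2y] zero: DF = P = 9149/10000 ≈ 0.914900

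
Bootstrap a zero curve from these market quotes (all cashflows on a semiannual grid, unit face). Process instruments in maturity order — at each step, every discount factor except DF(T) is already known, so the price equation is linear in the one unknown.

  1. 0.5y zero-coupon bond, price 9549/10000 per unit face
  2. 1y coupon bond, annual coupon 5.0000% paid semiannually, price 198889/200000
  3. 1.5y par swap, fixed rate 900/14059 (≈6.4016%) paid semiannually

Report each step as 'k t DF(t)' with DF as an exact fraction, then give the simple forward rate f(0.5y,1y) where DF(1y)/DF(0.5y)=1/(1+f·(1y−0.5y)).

step 1 [0.5y] zero: DF = P = 9549/10000 ≈ 0.954900
step 2 [1y] bond c/2=1/40: DF=(198889/200000 − 1/40·(0.954900))/(1+1/40) = 9469/10000 ≈ 0.946900
step 3 [1.5y] swap r/2=450/14059: DF=(1 − 450/14059·(0.954900+0.946900))/(1+450/14059) = 91/100 ≈ 0.910000

1 1/2 9549/10000
2 1 9469/10000
3 3/2 91/100
f(0.5y,1y) = ((9549/10000)/(9469/10000) − 1)/(1/2) = 160/9469 ≈ 1.6897%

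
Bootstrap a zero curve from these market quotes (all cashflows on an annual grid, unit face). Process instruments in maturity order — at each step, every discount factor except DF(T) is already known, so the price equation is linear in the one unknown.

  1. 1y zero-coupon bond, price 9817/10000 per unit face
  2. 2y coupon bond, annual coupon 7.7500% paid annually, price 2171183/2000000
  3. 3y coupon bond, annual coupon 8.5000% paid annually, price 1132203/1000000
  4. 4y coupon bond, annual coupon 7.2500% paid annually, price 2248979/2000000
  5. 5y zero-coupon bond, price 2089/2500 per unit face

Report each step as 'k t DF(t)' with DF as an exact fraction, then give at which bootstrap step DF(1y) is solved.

step 1 [1y] zero: DF = P = 9817/10000 ≈ 0.981700
step 2 [2y] bond c/1=31/400: DF=(2171183/2000000 − 31/400·(0.981700))/(1+31/400) = 9369/10000 ≈ 0.936900
step 3 [3y] bond c/1=17/200: DF=(1132203/1000000 − 17/200·(0.981700+0.936900))/(1+17/200) = 2233/2500 ≈ 0.893200
step 4 [4y] bond c/1=29/400: DF=(2248979/2000000 − 29/400·(0.981700+0.936900+0.893200))/(1+29/400) = 1073/1250 ≈ 0.858400
step 5 [5y] zero: DF = P = 2089/2500 ≈ 0.835600

1 1 9817/10000
2 2 9369/10000
3 3 2233/2500
4 4 1073/1250
5 5 2089/2500
DF(1y) is solved at step 1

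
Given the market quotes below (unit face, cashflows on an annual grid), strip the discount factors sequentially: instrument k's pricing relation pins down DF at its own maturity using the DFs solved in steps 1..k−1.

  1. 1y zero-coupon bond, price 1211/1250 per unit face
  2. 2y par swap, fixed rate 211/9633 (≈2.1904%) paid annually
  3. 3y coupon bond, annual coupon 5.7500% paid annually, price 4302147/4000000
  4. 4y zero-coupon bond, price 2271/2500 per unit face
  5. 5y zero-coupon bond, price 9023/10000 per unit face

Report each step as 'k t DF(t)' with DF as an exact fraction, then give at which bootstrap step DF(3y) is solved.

1 1 1211/1250
2 2 4789/5000
3 3 9123/10000
4 4 2271/2500
5 5 9023/10000
DF(3y) is solved at step 3

step 1 [1y] zero: DF = P = 1211/1250 ≈ 0.968800
step 2 [2y] swap r/1=211/9633: DF=(1 − 211/9633·(0.968800))/(1+211/9633) = 4789/5000 ≈ 0.957800
step 3 [3y] bond c/1=23/400: DF=(4302147/4000000 − 23/400·(0.968800+0.957800))/(1+23/400) = 9123/10000 ≈ 0.912300
step 4 [4y] zero: DF = P = 2271/2500 ≈ 0.908400
step 5 [5y] zero: DF = P = 9023/10000 ≈ 0.902300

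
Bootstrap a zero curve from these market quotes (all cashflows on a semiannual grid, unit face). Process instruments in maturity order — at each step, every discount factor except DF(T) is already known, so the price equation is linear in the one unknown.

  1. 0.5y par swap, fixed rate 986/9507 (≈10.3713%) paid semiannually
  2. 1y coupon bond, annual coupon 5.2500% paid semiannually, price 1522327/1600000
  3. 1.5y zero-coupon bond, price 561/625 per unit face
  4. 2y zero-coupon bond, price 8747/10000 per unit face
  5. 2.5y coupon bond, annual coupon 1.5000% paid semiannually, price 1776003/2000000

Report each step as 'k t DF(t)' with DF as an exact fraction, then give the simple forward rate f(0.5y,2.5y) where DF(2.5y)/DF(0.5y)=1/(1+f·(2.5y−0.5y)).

step 1 [0.5y] swap r/2=493/9507: DF=(1 − 493/9507·(0))/(1+493/9507) = 9507/10000 ≈ 0.950700
step 2 [1y] bond c/2=21/800: DF=(1522327/1600000 − 21/800·(0.950700))/(1+21/800) = 2257/2500 ≈ 0.902800
step 3 [1.5y] zero: DF = P = 561/625 ≈ 0.897600
step 4 [2y] zero: DF = P = 8747/10000 ≈ 0.874700
step 5 [2.5y] bond c/2=3/400: DF=(1776003/2000000 − 3/400·(0.950700+0.902800+0.897600+0.874700))/(1+3/400) = 534/625 ≈ 0.854400

1 1/2 9507/10000
2 1 2257/2500
3 3/2 561/625
4 2 8747/10000
5 5/2 534/625
f(0.5y,2.5y) = ((9507/10000)/(534/625) − 1)/(2) = 321/5696 ≈ 5.6355%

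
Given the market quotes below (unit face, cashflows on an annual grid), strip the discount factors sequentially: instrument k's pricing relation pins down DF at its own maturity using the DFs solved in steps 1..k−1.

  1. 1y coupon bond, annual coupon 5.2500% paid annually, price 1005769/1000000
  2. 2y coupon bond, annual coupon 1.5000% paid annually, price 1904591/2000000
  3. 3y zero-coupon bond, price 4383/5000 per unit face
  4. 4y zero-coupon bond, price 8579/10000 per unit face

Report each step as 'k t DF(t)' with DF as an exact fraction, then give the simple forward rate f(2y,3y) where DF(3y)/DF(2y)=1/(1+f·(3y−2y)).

step 1 [1y] bond c/1=21/400: DF=(1005769/1000000 − 21/400·(0))/(1+21/400) = 2389/2500 ≈ 0.955600
step 2 [2y] bond c/1=3/200: DF=(1904591/2000000 − 3/200·(0.955600))/(1+3/200) = 9241/10000 ≈ 0.924100
step 3 [3y] zero: DF = P = 4383/5000 ≈ 0.876600
step 4 [4y] zero: DF = P = 8579/10000 ≈ 0.857900

1 1 2389/2500
2 2 9241/10000
3 3 4383/5000
4 4 8579/10000
f(2y,3y) = ((9241/10000)/(4383/5000) − 1)/(1) = 475/8766 ≈ 5.4187%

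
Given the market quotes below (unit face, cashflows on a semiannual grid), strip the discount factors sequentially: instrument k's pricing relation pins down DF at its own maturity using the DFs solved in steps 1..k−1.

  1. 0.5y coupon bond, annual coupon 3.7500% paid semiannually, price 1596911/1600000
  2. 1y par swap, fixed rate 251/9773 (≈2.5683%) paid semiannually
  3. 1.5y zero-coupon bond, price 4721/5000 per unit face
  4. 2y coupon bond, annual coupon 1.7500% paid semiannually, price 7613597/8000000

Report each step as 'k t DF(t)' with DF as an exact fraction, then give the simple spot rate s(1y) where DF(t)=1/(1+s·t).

step 1 [0.5y] bond c/2=3/160: DF=(1596911/1600000 − 3/160·(0))/(1+3/160) = 9797/10000 ≈ 0.979700
step 2 [1y] swap r/2=251/19546: DF=(1 − 251/19546·(0.979700))/(1+251/19546) = 9749/10000 ≈ 0.974900
step 3 [1.5y] zero: DF = P = 4721/5000 ≈ 0.944200
step 4 [2y] bond c/2=7/800: DF=(7613597/8000000 − 7/800·(0.979700+0.974900+0.944200))/(1+7/800) = 9183/10000 ≈ 0.918300

1 1/2 9797/10000
2 1 9749/10000
3 3/2 4721/5000
4 2 9183/10000
s(1y) = (1/(9749/10000) − 1)/(1) = 251/9749 ≈ 2.5746%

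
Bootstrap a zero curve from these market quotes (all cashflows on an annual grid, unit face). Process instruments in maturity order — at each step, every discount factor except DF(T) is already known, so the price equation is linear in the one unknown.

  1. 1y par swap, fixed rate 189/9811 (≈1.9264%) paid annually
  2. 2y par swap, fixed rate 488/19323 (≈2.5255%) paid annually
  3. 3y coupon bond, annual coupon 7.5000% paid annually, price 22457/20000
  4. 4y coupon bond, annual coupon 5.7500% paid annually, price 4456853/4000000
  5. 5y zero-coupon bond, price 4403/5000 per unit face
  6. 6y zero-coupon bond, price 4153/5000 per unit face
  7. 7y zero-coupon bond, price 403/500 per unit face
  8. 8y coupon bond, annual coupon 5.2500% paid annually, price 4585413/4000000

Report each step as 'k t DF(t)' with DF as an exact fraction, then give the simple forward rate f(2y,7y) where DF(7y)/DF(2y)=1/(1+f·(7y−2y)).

1 1 9811/10000
2 2 1189/1250
3 3 9097/10000
4 4 8991/10000
5 5 4403/5000
6 6 4153/5000
7 7 403/500
8 8 777/1000
f(2y,7y) = ((1189/1250)/(403/500) − 1)/(5) = 363/10075 ≈ 3.6030%

step 1 [1y] swap r/1=189/9811: DF=(1 − 189/9811·(0))/(1+189/9811) = 9811/10000 ≈ 0.981100
step 2 [2y] swap r/1=488/19323: DF=(1 − 488/19323·(0.981100))/(1+488/19323) = 1189/1250 ≈ 0.951200
step 3 [3y] bond c/1=3/40: DF=(22457/20000 − 3/40·(0.981100+0.951200))/(1+3/40) = 9097/10000 ≈ 0.909700
step 4 [4y] bond c/1=23/400: DF=(4456853/4000000 − 23/400·(0.981100+0.951200+0.909700))/(1+23/400) = 8991/10000 ≈ 0.899100
step 5 [5y] zero: DF = P = 4403/5000 ≈ 0.880600
step 6 [6y] zero: DF = P = 4153/5000 ≈ 0.830600
step 7 [7y] zero: DF = P = 403/500 ≈ 0.806000
step 8 [8y] bond c/1=21/400: DF=(4585413/4000000 − 21/400·(0.981100+0.951200+0.909700+0.899100+0.880600+0.830600+0.806000))/(1+21/400) = 777/1000 ≈ 0.777000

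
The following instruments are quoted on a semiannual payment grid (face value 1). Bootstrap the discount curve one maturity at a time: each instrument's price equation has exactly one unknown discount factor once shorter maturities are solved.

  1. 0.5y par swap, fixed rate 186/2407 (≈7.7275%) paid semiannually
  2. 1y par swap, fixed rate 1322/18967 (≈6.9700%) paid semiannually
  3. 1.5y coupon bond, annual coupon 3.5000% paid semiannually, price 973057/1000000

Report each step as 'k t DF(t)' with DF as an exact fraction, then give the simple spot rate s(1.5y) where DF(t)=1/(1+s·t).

1 1/2 2407/2500
2 1 9339/10000
3 3/2 9237/10000
s(1.5y) = (1/(9237/10000) − 1)/(3/2) = 1526/27711 ≈ 5.5068%

step 1 [0.5y] swap r/2=93/2407: DF=(1 − 93/2407·(0))/(1+93/2407) = 2407/2500 ≈ 0.962800
step 2 [1y] swap r/2=661/18967: DF=(1 − 661/18967·(0.962800))/(1+661/18967) = 9339/10000 ≈ 0.933900
step 3 [1.5y] bond c/2=7/400: DF=(973057/1000000 − 7/400·(0.962800+0.933900))/(1+7/400) = 9237/10000 ≈ 0.923700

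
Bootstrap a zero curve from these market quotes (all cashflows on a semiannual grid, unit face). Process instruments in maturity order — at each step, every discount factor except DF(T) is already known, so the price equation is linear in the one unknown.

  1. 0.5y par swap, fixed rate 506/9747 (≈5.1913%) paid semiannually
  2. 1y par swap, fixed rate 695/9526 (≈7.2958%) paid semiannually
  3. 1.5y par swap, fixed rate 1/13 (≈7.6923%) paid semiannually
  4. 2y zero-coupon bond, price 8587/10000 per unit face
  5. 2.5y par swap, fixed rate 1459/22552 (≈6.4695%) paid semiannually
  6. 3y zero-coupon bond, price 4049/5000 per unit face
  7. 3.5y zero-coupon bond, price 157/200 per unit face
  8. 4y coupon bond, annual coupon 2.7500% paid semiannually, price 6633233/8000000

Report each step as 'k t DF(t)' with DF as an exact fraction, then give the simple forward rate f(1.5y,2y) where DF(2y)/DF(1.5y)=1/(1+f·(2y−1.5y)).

1 1/2 9747/10000
2 1 1861/2000
3 3/2 2231/2500
4 2 8587/10000
5 5/2 8541/10000
6 3 4049/5000
7 7/2 157/200
8 4 7351/10000
f(1.5y,2y) = ((2231/2500)/(8587/10000) − 1)/(1/2) = 674/8587 ≈ 7.8491%

step 1 [0.5y] swap r/2=253/9747: DF=(1 − 253/9747·(0))/(1+253/9747) = 9747/10000 ≈ 0.974700
step 2 [1y] swap r/2=695/19052: DF=(1 − 695/19052·(0.974700))/(1+695/19052) = 1861/2000 ≈ 0.930500
step 3 [1.5y] swap r/2=1/26: DF=(1 − 1/26·(0.974700+0.930500))/(1+1/26) = 2231/2500 ≈ 0.892400
step 4 [2y] zero: DF = P = 8587/10000 ≈ 0.858700
step 5 [2.5y] swap r/2=1459/45104: DF=(1 − 1459/45104·(0.974700+0.930500+0.892400+0.858700))/(1+1459/45104) = 8541/10000 ≈ 0.854100
step 6 [3y] zero: DF = P = 4049/5000 ≈ 0.809800
step 7 [3.5y] zero: DF = P = 157/200 ≈ 0.785000
step 8 [4y] bond c/2=11/800: DF=(6633233/8000000 − 11/800·(0.974700+0.930500+0.892400+0.858700+0.854100+0.809800+0.785000))/(1+11/800) = 7351/10000 ≈ 0.735100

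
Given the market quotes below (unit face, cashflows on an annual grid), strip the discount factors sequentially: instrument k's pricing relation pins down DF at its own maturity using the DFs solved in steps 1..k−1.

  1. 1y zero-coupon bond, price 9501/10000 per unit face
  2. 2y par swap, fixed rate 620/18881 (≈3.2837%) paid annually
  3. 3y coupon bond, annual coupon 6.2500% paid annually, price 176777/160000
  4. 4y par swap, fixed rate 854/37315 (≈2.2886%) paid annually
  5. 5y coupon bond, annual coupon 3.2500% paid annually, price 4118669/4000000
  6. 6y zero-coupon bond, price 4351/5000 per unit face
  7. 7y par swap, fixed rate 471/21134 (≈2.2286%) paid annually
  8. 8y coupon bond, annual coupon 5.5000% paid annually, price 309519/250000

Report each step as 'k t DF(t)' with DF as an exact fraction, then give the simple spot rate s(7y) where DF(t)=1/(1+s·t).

1 1 9501/10000
2 2 469/500
3 3 1161/1250
4 4 4573/5000
5 5 4399/5000
6 6 4351/5000
7 7 8587/10000
8 8 843/1000
s(7y) = (1/(8587/10000) − 1)/(7) = 1413/60109 ≈ 2.3507%

step 1 [1y] zero: DF = P = 9501/10000 ≈ 0.950100
step 2 [2y] swap r/1=620/18881: DF=(1 − 620/18881·(0.950100))/(1+620/18881) = 469/500 ≈ 0.938000
step 3 [3y] bond c/1=1/16: DF=(176777/160000 − 1/16·(0.950100+0.938000))/(1+1/16) = 1161/1250 ≈ 0.928800
step 4 [4y] swap r/1=854/37315: DF=(1 − 854/37315·(0.950100+0.938000+0.928800))/(1+854/37315) = 4573/5000 ≈ 0.914600
step 5 [5y] bond c/1=13/400: DF=(4118669/4000000 − 13/400·(0.950100+0.938000+0.928800+0.914600))/(1+13/400) = 4399/5000 ≈ 0.879800
step 6 [6y] zero: DF = P = 4351/5000 ≈ 0.870200
step 7 [7y] swap r/1=471/21134: DF=(1 − 471/21134·(0.950100+0.938000+0.928800+0.914600+0.879800+0.870200))/(1+471/21134) = 8587/10000 ≈ 0.858700
step 8 [8y] bond c/1=11/200: DF=(309519/250000 − 11/200·(0.950100+0.938000+0.928800+0.914600+0.879800+0.870200+0.858700))/(1+11/200) = 843/1000 ≈ 0.843000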